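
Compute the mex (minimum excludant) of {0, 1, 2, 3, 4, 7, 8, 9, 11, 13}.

5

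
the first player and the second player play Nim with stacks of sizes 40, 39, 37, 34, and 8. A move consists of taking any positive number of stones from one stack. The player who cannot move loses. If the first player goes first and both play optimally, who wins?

the second player wins

Bitwise XOR of the heap sizes:
  101000  (40)
  100111  (39)
  100101  (37)
  100010  (34)
  001000  (8)
  ------
  000000  (0)
The nim-sum is 0, so this is a P-position: the player to move is in a losing position under optimal play; the first player is about to move from it and so loses — the second player wins.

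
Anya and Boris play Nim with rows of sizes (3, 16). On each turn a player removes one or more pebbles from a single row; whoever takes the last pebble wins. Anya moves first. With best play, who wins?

Anya wins

Nim-sum: 3 XOR 16 = 19.
The nim-sum is 19 ≠ 0, so this is an N-position: the player to move can win; Anya has a winning move.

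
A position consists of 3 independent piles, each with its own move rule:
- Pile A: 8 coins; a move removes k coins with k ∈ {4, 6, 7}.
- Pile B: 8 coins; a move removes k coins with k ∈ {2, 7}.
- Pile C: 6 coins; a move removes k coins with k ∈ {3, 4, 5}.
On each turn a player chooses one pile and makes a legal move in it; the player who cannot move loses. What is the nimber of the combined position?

For pile A, compute g(0), g(1), … with moves {4, 6, 7}:
k:     0  1  2  3  4  5  6  7  8
g(k):  0  0  0  0  1  1  1  1  2
So g(8) = 2.
Grundy values for pile B (subtraction set {2, 7}):
g(0) = mex{} = 0
g(1) = mex{} = 0
g(2) = mex{0} = 1
g(3) = mex{0} = 1
g(4) = mex{1} = 0
g(5) = mex{1} = 0
g(6) = mex{0} = 1
g(7) = mex{0} = 1
g(8) = mex{0,1} = 2
So g(8) = 2.
Build the Grundy sequence for pile C with g(k) = mex{g(k−s) : s ∈ {3, 4, 5}, s ≤ k}:
k:     0  1  2  3  4  5  6
g(k):  0  0  0  1  1  1  2
So g(6) = 2.
The value of a disjunctive sum is the nim-sum of the parts.
Combined value = 2 ⊕ 2 ⊕ 2 = 2.

2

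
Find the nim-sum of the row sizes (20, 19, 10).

13

Compute the nim-sum pairwise:
20 ⊕ 19 = 7
7 ⊕ 10 = 13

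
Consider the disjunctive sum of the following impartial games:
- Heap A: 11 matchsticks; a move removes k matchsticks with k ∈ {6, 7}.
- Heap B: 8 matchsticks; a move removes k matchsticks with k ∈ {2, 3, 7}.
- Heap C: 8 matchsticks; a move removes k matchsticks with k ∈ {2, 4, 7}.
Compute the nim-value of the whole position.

1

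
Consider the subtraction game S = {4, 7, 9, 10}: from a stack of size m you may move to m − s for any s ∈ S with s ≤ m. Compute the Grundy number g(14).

0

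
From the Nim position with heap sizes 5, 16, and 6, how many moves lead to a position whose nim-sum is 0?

Nim-sum: 5 ⊕ 16 ⊕ 6 = 19.
The overall nim-sum is X = 19. A heap of size p has a winning move iff p XOR X < p (reduce it to p XOR X).
  5: 5 XOR 19 = 22 ≥ 5 — no move.
  16: 16 XOR 19 = 3 < 16 — winning move (to 3).
  6: 6 XOR 19 = 21 ≥ 6 — no move.
That gives 1 winning move.

1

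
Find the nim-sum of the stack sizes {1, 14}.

15

Compute the nim-sum pairwise:
1 XOR 14 = 15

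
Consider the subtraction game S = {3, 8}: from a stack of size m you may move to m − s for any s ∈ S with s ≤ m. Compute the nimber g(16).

1

Grundy values for subtraction set {3, 8}:
k:     0  1  2  3  4  5  6  7  8  9 10 11 12 13 14 15 16
g(k):  0  0  0  1  1  1  0  0  2  1  1  0  0  0  1  1  1
So g(16) = 1.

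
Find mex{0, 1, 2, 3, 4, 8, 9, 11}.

The values 0, 1, 2, 3, 4 are all present; 5 is the first non-negative integer missing from the set.

5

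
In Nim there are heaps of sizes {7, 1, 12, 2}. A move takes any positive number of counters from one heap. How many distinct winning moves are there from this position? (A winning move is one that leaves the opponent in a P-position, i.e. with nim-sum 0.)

Compute the nim-sum pairwise:
7 ⊕ 1 = 6
6 ⊕ 12 = 10
10 ⊕ 2 = 8
The overall nim-sum is X = 8. A heap of size p has a winning move iff p XOR X < p (reduce it to p XOR X).
  7: 7 XOR 8 = 15 ≥ 7 — no move.
  1: 1 XOR 8 = 9 ≥ 1 — no move.
  12: 12 XOR 8 = 4 < 12 — winning move (to 4).
  2: 2 XOR 8 = 10 ≥ 2 — no move.
That gives 1 winning move.

1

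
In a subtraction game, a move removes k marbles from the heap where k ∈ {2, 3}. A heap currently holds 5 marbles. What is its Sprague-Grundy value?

0

Grundy values for subtraction set {2, 3}:
k:     0  1  2  3  4  5
g(k):  0  0  1  1  2  0
So g(5) = 0.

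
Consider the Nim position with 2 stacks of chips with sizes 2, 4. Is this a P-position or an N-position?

N-position

Nim-sum: 2 ⊕ 4 = 6.
The nim-sum is 6 ≠ 0, so this is an N-position: the player to move can win.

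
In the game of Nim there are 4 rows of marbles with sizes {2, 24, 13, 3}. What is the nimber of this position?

Compute the nim-sum pairwise:
2 XOR 24 = 26
26 XOR 13 = 23
23 XOR 3 = 20

20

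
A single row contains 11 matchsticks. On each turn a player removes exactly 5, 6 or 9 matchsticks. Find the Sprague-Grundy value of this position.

2

Compute g(0), g(1), … for moves {5, 6, 9}:
g(0) = mex{} = 0
g(1) = mex{} = 0
g(2) = mex{} = 0
g(3) = mex{} = 0
g(4) = mex{} = 0
g(5) = mex{0} = 1
g(6) = mex{0} = 1
g(7) = mex{0} = 1
g(8) = mex{0} = 1
g(9) = mex{0} = 1
g(10) = mex{0,1} = 2
g(11) = mex{0,1} = 2
So g(11) = 2.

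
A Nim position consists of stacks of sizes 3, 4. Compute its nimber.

7

Nim-sum: 3 ⊕ 4 = 7.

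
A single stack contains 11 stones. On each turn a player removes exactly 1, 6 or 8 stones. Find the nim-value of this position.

Build the Grundy sequence with g(k) = mex{g(k−s) : s ∈ {1, 6, 8}, s ≤ k}:
g(0) = mex{} = 0
g(1) = mex{0} = 1
g(2) = mex{1} = 0
g(3) = mex{0} = 1
g(4) = mex{1} = 0
g(5) = mex{0} = 1
g(6) = mex{0,1} = 2
g(7) = mex{1,2} = 0
g(8) = mex{0} = 1
g(9) = mex{1} = 0
g(10) = mex{0} = 1
g(11) = mex{1} = 0
So g(11) = 0.

0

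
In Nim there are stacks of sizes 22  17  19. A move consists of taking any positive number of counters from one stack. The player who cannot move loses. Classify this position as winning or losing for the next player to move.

Winning position

Nim-sum: 22 ⊕ 17 ⊕ 19 = 20.
The nim-sum is 20 ≠ 0, so this is an N-position: the player to move can win.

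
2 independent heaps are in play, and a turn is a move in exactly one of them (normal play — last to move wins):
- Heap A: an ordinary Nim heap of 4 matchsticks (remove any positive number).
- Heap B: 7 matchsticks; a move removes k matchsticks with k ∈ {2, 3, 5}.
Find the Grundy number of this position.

Heap A is a plain Nim heap of size 4, so its Grundy value is 4.
For heap B, compute g(0), g(1), … with moves {2, 3, 5}:
k:     0  1  2  3  4  5  6  7
g(k):  0  0  1  1  2  2  3  0
So g(7) = 0.
By the Sprague-Grundy theorem, the Grundy value of a sum of independent games is the XOR of the component values.
Combined value = 4 XOR 0 = 4.

4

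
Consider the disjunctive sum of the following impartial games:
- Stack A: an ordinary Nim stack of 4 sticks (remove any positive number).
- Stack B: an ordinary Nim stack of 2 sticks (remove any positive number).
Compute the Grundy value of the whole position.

6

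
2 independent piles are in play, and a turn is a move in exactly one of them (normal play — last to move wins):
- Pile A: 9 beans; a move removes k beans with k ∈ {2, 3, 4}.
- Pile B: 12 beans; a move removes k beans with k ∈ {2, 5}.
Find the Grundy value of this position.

3

For pile A, compute g(0), g(1), … with moves {2, 3, 4}:
k:     0  1  2  3  4  5  6  7  8  9
g(k):  0  0  1  1  2  2  0  0  1  1
So g(9) = 1.
For pile B, compute g(0), g(1), … with moves {2, 5}:
g(0) = mex{} = 0
g(1) = mex{} = 0
g(2) = mex{0} = 1
g(3) = mex{0} = 1
g(4) = mex{1} = 0
g(5) = mex{0,1} = 2
g(6) = mex{0} = 1
g(7) = mex{1,2} = 0
g(8) = mex{1} = 0
g(9) = mex{0} = 1
g(10) = mex{0,2} = 1
g(11) = mex{1} = 0
g(12) = mex{0,1} = 2
So g(12) = 2.
The value of a disjunctive sum is the nim-sum of the parts.
Combined value = 1 XOR 2 = 3.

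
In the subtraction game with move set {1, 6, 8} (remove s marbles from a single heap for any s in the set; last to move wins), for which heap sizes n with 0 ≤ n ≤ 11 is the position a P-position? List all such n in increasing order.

0, 2, 4, 7, 9, 11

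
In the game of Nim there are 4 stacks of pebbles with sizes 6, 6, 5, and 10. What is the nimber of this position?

15

Bitwise XOR of the heap sizes:
  0110  (6)
  0110  (6)
  0101  (5)
  1010  (10)
  ----
  1111  (15)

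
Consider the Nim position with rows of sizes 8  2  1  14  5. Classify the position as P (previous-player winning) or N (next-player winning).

P-position

In binary:
  1000  (8)
  0010  (2)
  0001  (1)
  1110  (14)
  0101  (5)
  ----
  0000  (0)
The nim-sum is 0, so this is a P-position: the player to move is in a losing position under optimal play.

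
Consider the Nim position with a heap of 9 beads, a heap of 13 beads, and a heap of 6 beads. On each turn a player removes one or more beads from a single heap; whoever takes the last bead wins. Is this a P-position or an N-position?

N-position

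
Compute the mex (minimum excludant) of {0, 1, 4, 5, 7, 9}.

The values 0, 1 are all present; 2 is the first non-negative integer missing from the set.

2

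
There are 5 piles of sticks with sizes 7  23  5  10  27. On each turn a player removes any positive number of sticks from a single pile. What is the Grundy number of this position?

4

Compute the nim-sum pairwise:
7 ⊕ 23 = 16
16 ⊕ 5 = 21
21 ⊕ 10 = 31
31 ⊕ 27 = 4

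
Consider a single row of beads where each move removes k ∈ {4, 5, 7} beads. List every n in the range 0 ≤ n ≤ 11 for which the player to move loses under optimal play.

0, 1, 2, 3, 11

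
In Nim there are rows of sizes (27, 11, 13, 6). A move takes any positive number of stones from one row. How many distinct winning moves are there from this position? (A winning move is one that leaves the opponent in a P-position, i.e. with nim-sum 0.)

1

Compute the nim-sum pairwise:
27 ^ 11 = 16
16 ^ 13 = 29
29 ^ 6 = 27
The overall nim-sum is X = 27. A row of size p has a winning move iff p XOR X < p (reduce it to p XOR X).
  27: 27 XOR 27 = 0 < 27 — winning move (to 0).
  11: 11 XOR 27 = 16 ≥ 11 — no move.
  13: 13 XOR 27 = 22 ≥ 13 — no move.
  6: 6 XOR 27 = 29 ≥ 6 — no move.
That gives 1 winning move.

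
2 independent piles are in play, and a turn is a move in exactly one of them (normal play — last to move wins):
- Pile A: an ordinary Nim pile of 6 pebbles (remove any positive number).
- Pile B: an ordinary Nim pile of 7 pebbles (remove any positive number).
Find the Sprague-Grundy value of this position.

1

Pile A is a plain Nim pile of size 6, so its Grundy value is 6.
Pile B is a plain Nim pile of size 7, so its Grundy value is 7.
The value of a disjunctive sum is the nim-sum of the parts.
Combined value = 6 XOR 7 = 1.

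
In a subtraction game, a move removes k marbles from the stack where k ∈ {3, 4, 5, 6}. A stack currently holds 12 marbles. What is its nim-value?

1

Grundy values for subtraction set {3, 4, 5, 6}:
g(0) = mex{} = 0
g(1) = mex{} = 0
g(2) = mex{} = 0
g(3) = mex{0} = 1
g(4) = mex{0} = 1
g(5) = mex{0} = 1
g(6) = mex{0,1} = 2
g(7) = mex{0,1} = 2
g(8) = mex{0,1} = 2
g(9) = mex{1,2} = 0
g(10) = mex{1,2} = 0
g(11) = mex{1,2} = 0
g(12) = mex{0,2} = 1
So g(12) = 1.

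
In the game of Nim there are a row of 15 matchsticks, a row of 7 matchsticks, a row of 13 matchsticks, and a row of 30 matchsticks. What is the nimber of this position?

27

Nim-sum: 15 XOR 7 XOR 13 XOR 30 = 27.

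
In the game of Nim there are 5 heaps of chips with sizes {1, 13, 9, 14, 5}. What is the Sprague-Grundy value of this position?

Compute the nim-sum pairwise:
1 ^ 13 = 12
12 ^ 9 = 5
5 ^ 14 = 11
11 ^ 5 = 14

14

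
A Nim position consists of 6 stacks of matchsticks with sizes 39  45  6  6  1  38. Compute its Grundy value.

45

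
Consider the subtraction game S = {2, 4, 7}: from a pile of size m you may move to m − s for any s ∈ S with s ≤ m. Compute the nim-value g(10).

Build the Grundy sequence with g(k) = mex{g(k−s) : s ∈ {2, 4, 7}, s ≤ k}:
g(0) = mex{} = 0
g(1) = mex{} = 0
g(2) = mex{0} = 1
g(3) = mex{0} = 1
g(4) = mex{0,1} = 2
g(5) = mex{0,1} = 2
g(6) = mex{1,2} = 0
g(7) = mex{0,1,2} = 3
g(8) = mex{0,2} = 1
g(9) = mex{1,2,3} = 0
g(10) = mex{0,1} = 2
So g(10) = 2.

2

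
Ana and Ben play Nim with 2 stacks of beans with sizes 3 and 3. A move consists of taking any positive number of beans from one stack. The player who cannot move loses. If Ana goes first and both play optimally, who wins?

Ben wins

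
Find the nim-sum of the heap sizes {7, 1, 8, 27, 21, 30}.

Nim-sum: 7 XOR 1 XOR 8 XOR 27 XOR 21 XOR 30 = 30.

30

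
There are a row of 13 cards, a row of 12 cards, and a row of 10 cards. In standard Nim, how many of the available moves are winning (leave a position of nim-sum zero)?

Bitwise XOR of the heap sizes:
  1101  (13)
  1100  (12)
  1010  (10)
  ----
  1011  (11)
The overall nim-sum is X = 11. A row of size p has a winning move iff p XOR X < p (reduce it to p XOR X).
  13: 13 XOR 11 = 6 < 13 — winning move (to 6).
  12: 12 XOR 11 = 7 < 12 — winning move (to 7).
  10: 10 XOR 11 = 1 < 10 — winning move (to 1).
That gives 3 winning moves.

3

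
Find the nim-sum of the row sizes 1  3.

Nim-sum: 1 ^ 3 = 2.

2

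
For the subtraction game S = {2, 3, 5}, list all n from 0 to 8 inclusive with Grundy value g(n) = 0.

0, 1, 7, 8

Compute g(0), g(1), … for moves {2, 3, 5}:
k:     0  1  2  3  4  5  6  7  8
g(k):  0  0  1  1  2  2  3  0  0
The P-positions (g = 0) in 0..8 are 0, 1, 7, 8.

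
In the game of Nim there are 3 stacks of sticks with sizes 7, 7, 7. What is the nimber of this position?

7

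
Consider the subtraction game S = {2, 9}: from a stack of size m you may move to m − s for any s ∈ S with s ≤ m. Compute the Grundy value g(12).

0

Grundy values for subtraction set {2, 9}:
k:     0  1  2  3  4  5  6  7  8  9 10 11 12
g(k):  0  0  1  1  0  0  1  1  0  2  1  0  0
So g(12) = 0.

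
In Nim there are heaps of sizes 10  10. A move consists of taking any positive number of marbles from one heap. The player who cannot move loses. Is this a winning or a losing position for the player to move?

Losing position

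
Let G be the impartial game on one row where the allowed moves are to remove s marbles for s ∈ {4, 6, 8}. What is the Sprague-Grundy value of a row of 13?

Compute g(0), g(1), … for moves {4, 6, 8}:
k:     0  1  2  3  4  5  6  7  8  9 10 11 12 13
g(k):  0  0  0  0  1  1  1  1  2  2  2  2  0  0
So g(13) = 0.

0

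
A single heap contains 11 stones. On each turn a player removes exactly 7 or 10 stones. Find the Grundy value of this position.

Compute g(0), g(1), … for moves {7, 10}:
k:     0  1  2  3  4  5  6  7  8  9 10 11
g(k):  0  0  0  0  0  0  0  1  1  1  1  1
So g(11) = 1.

1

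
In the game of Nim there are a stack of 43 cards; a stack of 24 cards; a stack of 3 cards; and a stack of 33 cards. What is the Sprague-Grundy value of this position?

17

Nim-sum: 43 ⊕ 24 ⊕ 3 ⊕ 33 = 17.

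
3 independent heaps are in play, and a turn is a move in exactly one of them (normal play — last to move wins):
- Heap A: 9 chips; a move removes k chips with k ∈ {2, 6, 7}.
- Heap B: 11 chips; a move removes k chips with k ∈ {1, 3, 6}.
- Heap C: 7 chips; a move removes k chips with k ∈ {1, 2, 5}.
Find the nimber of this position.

1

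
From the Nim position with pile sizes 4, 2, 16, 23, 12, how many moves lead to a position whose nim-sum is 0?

1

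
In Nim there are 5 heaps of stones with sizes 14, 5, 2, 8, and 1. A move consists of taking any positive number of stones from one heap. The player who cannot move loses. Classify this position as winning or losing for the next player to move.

Compute the nim-sum pairwise:
14 ^ 5 = 11
11 ^ 2 = 9
9 ^ 8 = 1
1 ^ 1 = 0
The nim-sum is 0, so this is a P-position: the player to move is in a losing position under optimal play.

Losing position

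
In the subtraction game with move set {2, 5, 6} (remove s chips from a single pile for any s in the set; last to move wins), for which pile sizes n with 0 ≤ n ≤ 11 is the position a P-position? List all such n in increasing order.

0, 1, 4, 8, 11

Compute g(0), g(1), … for moves {2, 5, 6}:
g(0) = mex{} = 0
g(1) = mex{} = 0
g(2) = mex{0} = 1
g(3) = mex{0} = 1
g(4) = mex{1} = 0
g(5) = mex{0,1} = 2
g(6) = mex{0} = 1
g(7) = mex{0,1,2} = 3
g(8) = mex{1} = 0
g(9) = mex{0,1,3} = 2
g(10) = mex{0,2} = 1
g(11) = mex{1,2} = 0
The P-positions (g = 0) in 0..11 are 0, 1, 4, 8, 11.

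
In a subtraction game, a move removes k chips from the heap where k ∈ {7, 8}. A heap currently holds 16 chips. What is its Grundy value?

0

Grundy values for subtraction set {7, 8}:
k:     0  1  2  3  4  5  6  7  8  9 10 11 12 13 14 15 16
g(k):  0  0  0  0  0  0  0  1  1  1  1  1  1  1  2  0  0
So g(16) = 0.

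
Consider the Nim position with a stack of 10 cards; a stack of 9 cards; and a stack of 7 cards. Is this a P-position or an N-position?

Write each in binary and XOR column by column:
  1010  (10)
  1001  (9)
  0111  (7)
  ----
  0100  (4)
The nim-sum is 4 ≠ 0, so this is an N-position: the player to move can win.

N-position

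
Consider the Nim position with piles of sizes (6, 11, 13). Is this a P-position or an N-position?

P-position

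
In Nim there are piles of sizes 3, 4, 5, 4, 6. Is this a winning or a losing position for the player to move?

In binary:
  011  (3)
  100  (4)
  101  (5)
  100  (4)
  110  (6)
  ---
  000  (0)
The nim-sum is 0, so this is a P-position: the player to move is in a losing position under optimal play.

Losing position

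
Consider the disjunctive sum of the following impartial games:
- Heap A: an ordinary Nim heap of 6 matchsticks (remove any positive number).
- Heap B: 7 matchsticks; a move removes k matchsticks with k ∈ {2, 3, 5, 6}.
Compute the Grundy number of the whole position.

Heap A is a plain Nim heap of size 6, so its Grundy value is 6.
Grundy values for heap B (subtraction set {2, 3, 5, 6}):
g(0) = mex{} = 0
g(1) = mex{} = 0
g(2) = mex{0} = 1
g(3) = mex{0} = 1
g(4) = mex{0,1} = 2
g(5) = mex{0,1} = 2
g(6) = mex{0,1,2} = 3
g(7) = mex{0,1,2} = 3
So g(7) = 3.
The value of a disjunctive sum is the nim-sum of the parts.
Combined value = 6 XOR 3 = 5.

5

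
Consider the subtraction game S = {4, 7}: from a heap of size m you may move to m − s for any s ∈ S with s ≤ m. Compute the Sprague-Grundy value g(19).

Compute g(0), g(1), … for moves {4, 7}:
k:     0  1  2  3  4  5  6  7  8  9 10 11 12 13 14 15 16 17 18 19
g(k):  0  0  0  0  1  1  1  1  2  2  2  0  0  0  0  1  1  1  1  2
So g(19) = 2.

2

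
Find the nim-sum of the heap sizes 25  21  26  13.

Nim-sum: 25 ^ 21 ^ 26 ^ 13 = 27.

27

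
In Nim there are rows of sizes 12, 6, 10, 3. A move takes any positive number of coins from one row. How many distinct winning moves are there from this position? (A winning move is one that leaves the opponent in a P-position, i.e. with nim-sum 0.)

Nim-sum: 12 ⊕ 6 ⊕ 10 ⊕ 3 = 3.
The overall nim-sum is X = 3. A row of size p has a winning move iff p XOR X < p (reduce it to p XOR X).
  12: 12 XOR 3 = 15 ≥ 12 — no move.
  6: 6 XOR 3 = 5 < 6 — winning move (to 5).
  10: 10 XOR 3 = 9 < 10 — winning move (to 9).
  3: 3 XOR 3 = 0 < 3 — winning move (to 0).
That gives 3 winning moves.

3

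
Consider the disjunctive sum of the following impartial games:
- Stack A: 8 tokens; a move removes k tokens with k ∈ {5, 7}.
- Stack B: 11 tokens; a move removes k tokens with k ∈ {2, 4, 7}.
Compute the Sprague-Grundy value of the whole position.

Grundy values for stack A (subtraction set {5, 7}):
k:     0  1  2  3  4  5  6  7  8
g(k):  0  0  0  0  0  1  1  1  1
So g(8) = 1.
For stack B, compute g(0), g(1), … with moves {2, 4, 7}:
k:     0  1  2  3  4  5  6  7  8  9 10 11
g(k):  0  0  1  1  2  2  0  3  1  0  2  1
So g(11) = 1.
The value of a disjunctive sum is the nim-sum of the parts.
Combined value = 1 ⊕ 1 = 0.

0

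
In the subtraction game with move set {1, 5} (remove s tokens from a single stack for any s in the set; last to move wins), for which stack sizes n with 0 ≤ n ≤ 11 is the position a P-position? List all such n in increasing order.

0, 2, 4, 6, 8, 10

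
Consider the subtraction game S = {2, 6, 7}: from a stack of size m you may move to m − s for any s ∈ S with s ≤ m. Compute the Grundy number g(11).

Build the Grundy sequence with g(k) = mex{g(k−s) : s ∈ {2, 6, 7}, s ≤ k}:
k:     0  1  2  3  4  5  6  7  8  9 10 11
g(k):  0  0  1  1  0  0  1  1  2  0  3  1
So g(11) = 1.

1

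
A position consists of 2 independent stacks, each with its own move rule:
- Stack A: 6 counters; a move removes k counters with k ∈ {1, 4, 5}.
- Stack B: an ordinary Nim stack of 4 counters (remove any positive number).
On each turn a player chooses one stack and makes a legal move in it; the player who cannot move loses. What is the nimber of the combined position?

For stack A, compute g(0), g(1), … with moves {1, 4, 5}:
g(0) = mex{} = 0
g(1) = mex{0} = 1
g(2) = mex{1} = 0
g(3) = mex{0} = 1
g(4) = mex{0,1} = 2
g(5) = mex{0,1,2} = 3
g(6) = mex{0,1,3} = 2
So g(6) = 2.
Stack B is a plain Nim stack of size 4, so its Grundy value is 4.
The value of a disjunctive sum is the nim-sum of the parts.
Combined value = 2 XOR 4 = 6.

6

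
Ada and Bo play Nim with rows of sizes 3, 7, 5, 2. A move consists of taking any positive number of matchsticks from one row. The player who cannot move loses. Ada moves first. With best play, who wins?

Ada wins

Nim-sum: 3 XOR 7 XOR 5 XOR 2 = 3.
The nim-sum is 3 ≠ 0, so this is an N-position: the player to move can win; Ada has a winning move.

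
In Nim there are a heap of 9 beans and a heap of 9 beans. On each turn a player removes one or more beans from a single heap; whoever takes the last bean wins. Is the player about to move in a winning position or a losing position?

Losing position

Nim-sum: 9 XOR 9 = 0.
The nim-sum is 0, so this is a P-position: the player to move is in a losing position under optimal play.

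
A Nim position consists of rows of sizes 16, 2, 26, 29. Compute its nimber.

21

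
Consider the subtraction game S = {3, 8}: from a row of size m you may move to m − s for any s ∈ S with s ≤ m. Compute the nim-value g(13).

0

Compute g(0), g(1), … for moves {3, 8}:
g(0) = mex{} = 0
g(1) = mex{} = 0
g(2) = mex{} = 0
g(3) = mex{0} = 1
g(4) = mex{0} = 1
g(5) = mex{0} = 1
g(6) = mex{1} = 0
g(7) = mex{1} = 0
g(8) = mex{0,1} = 2
g(9) = mex{0} = 1
g(10) = mex{0} = 1
g(11) = mex{1,2} = 0
g(12) = mex{1} = 0
g(13) = mex{1} = 0
So g(13) = 0.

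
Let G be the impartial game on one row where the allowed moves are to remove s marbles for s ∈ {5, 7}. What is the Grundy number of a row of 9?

Compute g(0), g(1), … for moves {5, 7}:
k:     0  1  2  3  4  5  6  7  8  9
g(k):  0  0  0  0  0  1  1  1  1  1
So g(9) = 1.

1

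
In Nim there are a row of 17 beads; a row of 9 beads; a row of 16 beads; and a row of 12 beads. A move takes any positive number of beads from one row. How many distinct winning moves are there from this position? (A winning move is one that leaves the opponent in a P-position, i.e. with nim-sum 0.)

1

Nim-sum: 17 XOR 9 XOR 16 XOR 12 = 4.
The overall nim-sum is X = 4. A row of size p has a winning move iff p XOR X < p (reduce it to p XOR X).
  17: 17 XOR 4 = 21 ≥ 17 — no move.
  9: 9 XOR 4 = 13 ≥ 9 — no move.
  16: 16 XOR 4 = 20 ≥ 16 — no move.
  12: 12 XOR 4 = 8 < 12 — winning move (to 8).
That gives 1 winning move.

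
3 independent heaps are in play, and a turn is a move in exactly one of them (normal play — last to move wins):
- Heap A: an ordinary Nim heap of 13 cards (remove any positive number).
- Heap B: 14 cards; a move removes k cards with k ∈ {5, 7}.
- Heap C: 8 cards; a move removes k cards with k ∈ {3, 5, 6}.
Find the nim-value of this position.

15

Heap A is a plain Nim heap of size 13, so its Grundy value is 13.
For heap B, compute g(0), g(1), … with moves {5, 7}:
k:     0  1  2  3  4  5  6  7  8  9 10 11 12 13 14
g(k):  0  0  0  0  0  1  1  1  1  1  2  2  0  0  0
So g(14) = 0.
Build the Grundy sequence for heap C with g(k) = mex{g(k−s) : s ∈ {3, 5, 6}, s ≤ k}:
k:     0  1  2  3  4  5  6  7  8
g(k):  0  0  0  1  1  1  2  2  2
So g(8) = 2.
The value of a disjunctive sum is the nim-sum of the parts.
Combined value = 13 ⊕ 0 ⊕ 2 = 15.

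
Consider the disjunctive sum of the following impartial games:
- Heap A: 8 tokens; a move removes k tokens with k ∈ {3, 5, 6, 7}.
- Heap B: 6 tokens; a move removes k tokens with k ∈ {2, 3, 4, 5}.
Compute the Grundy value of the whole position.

Grundy values for heap A (subtraction set {3, 5, 6, 7}):
k:     0  1  2  3  4  5  6  7  8
g(k):  0  0  0  1  1  1  2  2  2
So g(8) = 2.
Grundy values for heap B (subtraction set {2, 3, 4, 5}):
g(0) = mex{} = 0
g(1) = mex{} = 0
g(2) = mex{0} = 1
g(3) = mex{0} = 1
g(4) = mex{0,1} = 2
g(5) = mex{0,1} = 2
g(6) = mex{0,1,2} = 3
So g(6) = 3.
By the Sprague-Grundy theorem, the Grundy value of a sum of independent games is the XOR of the component values.
Combined value = 2 ⊕ 3 = 1.

1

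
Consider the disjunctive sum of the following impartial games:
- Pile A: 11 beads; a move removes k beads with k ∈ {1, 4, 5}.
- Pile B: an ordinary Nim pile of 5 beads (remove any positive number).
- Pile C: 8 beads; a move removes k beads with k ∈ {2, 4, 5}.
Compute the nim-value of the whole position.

4

Grundy values for pile A (subtraction set {1, 4, 5}):
g(0) = mex{} = 0
g(1) = mex{0} = 1
g(2) = mex{1} = 0
g(3) = mex{0} = 1
g(4) = mex{0,1} = 2
g(5) = mex{0,1,2} = 3
g(6) = mex{0,1,3} = 2
g(7) = mex{0,1,2} = 3
g(8) = mex{1,2,3} = 0
g(9) = mex{0,2,3} = 1
g(10) = mex{1,2,3} = 0
g(11) = mex{0,2,3} = 1
So g(11) = 1.
Pile B is a plain Nim pile of size 5, so its Grundy value is 5.
Build the Grundy sequence for pile C with g(k) = mex{g(k−s) : s ∈ {2, 4, 5}, s ≤ k}:
k:     0  1  2  3  4  5  6  7  8
g(k):  0  0  1  1  2  2  3  0  0
So g(8) = 0.
The value of a disjunctive sum is the nim-sum of the parts.
Combined value = 1 XOR 5 XOR 0 = 4.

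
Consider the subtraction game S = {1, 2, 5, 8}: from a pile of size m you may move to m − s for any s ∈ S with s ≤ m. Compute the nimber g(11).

2

Compute g(0), g(1), … for moves {1, 2, 5, 8}:
k:     0  1  2  3  4  5  6  7  8  9 10 11
g(k):  0  1  2  0  1  2  0  1  2  0  1  2
So g(11) = 2.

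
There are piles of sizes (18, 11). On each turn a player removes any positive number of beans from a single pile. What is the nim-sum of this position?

25

Write each in binary and XOR column by column:
  10010  (18)
  01011  (11)
  -----
  11001  (25)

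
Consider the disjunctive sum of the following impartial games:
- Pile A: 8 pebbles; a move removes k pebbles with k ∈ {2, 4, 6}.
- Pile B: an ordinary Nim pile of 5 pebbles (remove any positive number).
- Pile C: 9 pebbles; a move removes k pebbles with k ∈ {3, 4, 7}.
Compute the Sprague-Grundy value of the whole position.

Build the Grundy sequence for pile A with g(k) = mex{g(k−s) : s ∈ {2, 4, 6}, s ≤ k}:
k:     0  1  2  3  4  5  6  7  8
g(k):  0  0  1  1  2  2  3  3  0
So g(8) = 0.
Pile B is a plain Nim pile of size 5, so its Grundy value is 5.
For pile C, compute g(0), g(1), … with moves {3, 4, 7}:
g(0) = mex{} = 0
g(1) = mex{} = 0
g(2) = mex{} = 0
g(3) = mex{0} = 1
g(4) = mex{0} = 1
g(5) = mex{0} = 1
g(6) = mex{0,1} = 2
g(7) = mex{0,1} = 2
g(8) = mex{0,1} = 2
g(9) = mex{0,1,2} = 3
So g(9) = 3.
The value of a disjunctive sum is the nim-sum of the parts.
Combined value = 0 ⊕ 5 ⊕ 3 = 6.

6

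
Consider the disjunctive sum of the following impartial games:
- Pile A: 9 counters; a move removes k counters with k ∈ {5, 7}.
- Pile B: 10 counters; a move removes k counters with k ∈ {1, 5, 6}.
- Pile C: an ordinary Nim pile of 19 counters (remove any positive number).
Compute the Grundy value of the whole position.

16

For pile A, compute g(0), g(1), … with moves {5, 7}:
k:     0  1  2  3  4  5  6  7  8  9
g(k):  0  0  0  0  0  1  1  1  1  1
So g(9) = 1.
Build the Grundy sequence for pile B with g(k) = mex{g(k−s) : s ∈ {1, 5, 6}, s ≤ k}:
g(0) = mex{} = 0
g(1) = mex{0} = 1
g(2) = mex{1} = 0
g(3) = mex{0} = 1
g(4) = mex{1} = 0
g(5) = mex{0} = 1
g(6) = mex{0,1} = 2
g(7) = mex{0,1,2} = 3
g(8) = mex{0,1,3} = 2
g(9) = mex{0,1,2} = 3
g(10) = mex{0,1,3} = 2
So g(10) = 2.
Pile C is a plain Nim pile of size 19, so its Grundy value is 19.
By the Sprague-Grundy theorem, the Grundy value of a sum of independent games is the XOR of the component values.
Combined value = 1 ⊕ 2 ⊕ 19 = 16.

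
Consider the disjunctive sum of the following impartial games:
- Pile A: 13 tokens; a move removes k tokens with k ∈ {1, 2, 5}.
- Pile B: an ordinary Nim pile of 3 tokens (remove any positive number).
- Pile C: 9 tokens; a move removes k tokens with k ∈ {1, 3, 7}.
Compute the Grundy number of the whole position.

Build the Grundy sequence for pile A with g(k) = mex{g(k−s) : s ∈ {1, 2, 5}, s ≤ k}:
k:     0  1  2  3  4  5  6  7  8  9 10 11 12 13
g(k):  0  1  2  0  1  2  0  1  2  0  1  2  0  1
So g(13) = 1.
Pile B is a plain Nim pile of size 3, so its Grundy value is 3.
For pile C, compute g(0), g(1), … with moves {1, 3, 7}:
k:     0  1  2  3  4  5  6  7  8  9
g(k):  0  1  0  1  0  1  0  1  0  1
So g(9) = 1.
By the Sprague-Grundy theorem, the Grundy value of a sum of independent games is the XOR of the component values.
Combined value = 1 ⊕ 3 ⊕ 1 = 3.

3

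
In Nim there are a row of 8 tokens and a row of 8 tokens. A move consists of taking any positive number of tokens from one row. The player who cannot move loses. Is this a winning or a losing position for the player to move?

Losing position

Compute the nim-sum pairwise:
8 ⊕ 8 = 0
The nim-sum is 0, so this is a P-position: the player to move is in a losing position under optimal play.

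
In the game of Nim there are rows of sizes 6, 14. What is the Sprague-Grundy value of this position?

8

Nim-sum: 6 XOR 14 = 8.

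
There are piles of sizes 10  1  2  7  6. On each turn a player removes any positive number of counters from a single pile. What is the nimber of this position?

8

In binary:
  1010  (10)
  0001  (1)
  0010  (2)
  0111  (7)
  0110  (6)
  ----
  1000  (8)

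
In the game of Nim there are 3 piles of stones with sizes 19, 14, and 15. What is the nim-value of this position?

Compute the nim-sum pairwise:
19 ^ 14 = 29
29 ^ 15 = 18

18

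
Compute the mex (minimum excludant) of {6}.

0

0 is not in the set, so the mex is 0.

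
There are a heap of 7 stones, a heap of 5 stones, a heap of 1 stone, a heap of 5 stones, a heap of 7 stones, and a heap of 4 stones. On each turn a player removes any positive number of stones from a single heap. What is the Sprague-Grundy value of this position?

5

In binary:
  111  (7)
  101  (5)
  001  (1)
  101  (5)
  111  (7)
  100  (4)
  ---
  101  (5)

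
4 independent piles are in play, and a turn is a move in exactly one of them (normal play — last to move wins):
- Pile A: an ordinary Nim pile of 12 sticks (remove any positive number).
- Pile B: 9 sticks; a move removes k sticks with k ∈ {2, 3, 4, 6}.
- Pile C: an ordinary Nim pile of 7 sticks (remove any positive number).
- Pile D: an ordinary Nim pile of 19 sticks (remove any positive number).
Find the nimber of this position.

24

Pile A is a plain Nim pile of size 12, so its Grundy value is 12.
Build the Grundy sequence for pile B with g(k) = mex{g(k−s) : s ∈ {2, 3, 4, 6}, s ≤ k}:
k:     0  1  2  3  4  5  6  7  8  9
g(k):  0  0  1  1  2  2  3  3  0  0
So g(9) = 0.
Pile C is a plain Nim pile of size 7, so its Grundy value is 7.
Pile D is a plain Nim pile of size 19, so its Grundy value is 19.
The value of a disjunctive sum is the nim-sum of the parts.
Combined value = 12 ⊕ 0 ⊕ 7 ⊕ 19 = 24.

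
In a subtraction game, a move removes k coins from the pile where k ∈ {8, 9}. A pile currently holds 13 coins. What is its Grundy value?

Grundy values for subtraction set {8, 9}:
k:     0  1  2  3  4  5  6  7  8  9 10 11 12 13
g(k):  0  0  0  0  0  0  0  0  1  1  1  1  1  1
So g(13) = 1.

1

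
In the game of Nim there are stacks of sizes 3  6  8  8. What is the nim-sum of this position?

5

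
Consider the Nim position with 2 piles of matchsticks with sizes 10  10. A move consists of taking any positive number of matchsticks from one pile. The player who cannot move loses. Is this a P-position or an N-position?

P-position

Nim-sum: 10 ⊕ 10 = 0.
The nim-sum is 0, so this is a P-position: the player to move is in a losing position under optimal play.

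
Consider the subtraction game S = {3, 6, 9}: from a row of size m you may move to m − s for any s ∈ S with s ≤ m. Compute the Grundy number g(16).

1

Build the Grundy sequence with g(k) = mex{g(k−s) : s ∈ {3, 6, 9}, s ≤ k}:
k:     0  1  2  3  4  5  6  7  8  9 10 11 12 13 14 15 16
g(k):  0  0  0  1  1  1  2  2  2  3  3  3  0  0  0  1  1
So g(16) = 1.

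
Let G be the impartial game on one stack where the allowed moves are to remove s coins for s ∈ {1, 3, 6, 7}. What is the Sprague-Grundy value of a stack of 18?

2

Grundy values for subtraction set {1, 3, 6, 7}:
k:     0  1  2  3  4  5  6  7  8  9 10 11 12 13 14 15 16 17 18
g(k):  0  1  0  1  0  1  2  3  2  3  2  3  0  1  0  1  0  1  2
So g(18) = 2.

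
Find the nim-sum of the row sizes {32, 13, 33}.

Write each in binary and XOR column by column:
  100000  (32)
  001101  (13)
  100001  (33)
  ------
  001100  (12)

12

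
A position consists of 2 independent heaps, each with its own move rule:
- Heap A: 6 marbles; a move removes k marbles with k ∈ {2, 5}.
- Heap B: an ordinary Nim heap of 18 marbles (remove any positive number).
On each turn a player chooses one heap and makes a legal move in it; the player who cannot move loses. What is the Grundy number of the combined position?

19

For heap A, compute g(0), g(1), … with moves {2, 5}:
g(0) = mex{} = 0
g(1) = mex{} = 0
g(2) = mex{0} = 1
g(3) = mex{0} = 1
g(4) = mex{1} = 0
g(5) = mex{0,1} = 2
g(6) = mex{0} = 1
So g(6) = 1.
Heap B is a plain Nim heap of size 18, so its Grundy value is 18.
By the Sprague-Grundy theorem, the Grundy value of a sum of independent games is the XOR of the component values.
Combined value = 1 XOR 18 = 19.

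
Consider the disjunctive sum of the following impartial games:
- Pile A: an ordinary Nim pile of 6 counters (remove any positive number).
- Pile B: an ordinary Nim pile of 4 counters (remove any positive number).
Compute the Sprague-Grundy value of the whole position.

Pile A is a plain Nim pile of size 6, so its Grundy value is 6.
Pile B is a plain Nim pile of size 4, so its Grundy value is 4.
By the Sprague-Grundy theorem, the Grundy value of a sum of independent games is the XOR of the component values.
Combined value = 6 XOR 4 = 2.

2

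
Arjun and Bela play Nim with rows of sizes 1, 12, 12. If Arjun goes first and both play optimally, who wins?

Nim-sum: 1 ^ 12 ^ 12 = 1.
The nim-sum is 1 ≠ 0, so this is an N-position: the player to move can win; Arjun has a winning move.

Arjun wins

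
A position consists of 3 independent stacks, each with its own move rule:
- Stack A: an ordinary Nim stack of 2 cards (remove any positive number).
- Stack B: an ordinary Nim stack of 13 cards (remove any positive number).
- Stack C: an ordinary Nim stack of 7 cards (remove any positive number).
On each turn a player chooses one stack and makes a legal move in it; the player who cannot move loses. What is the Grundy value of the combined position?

8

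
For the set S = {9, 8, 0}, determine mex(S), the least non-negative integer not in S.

1

0 is in the set but 1 is not, so the mex is 1.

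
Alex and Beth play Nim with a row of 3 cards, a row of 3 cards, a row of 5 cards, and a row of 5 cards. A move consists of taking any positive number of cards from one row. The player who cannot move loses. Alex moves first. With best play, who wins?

Beth wins

Compute the nim-sum pairwise:
3 XOR 3 = 0
0 XOR 5 = 5
5 XOR 5 = 0
The nim-sum is 0, so this is a P-position: the player to move is in a losing position under optimal play; Alex is about to move from it and so loses — Beth wins.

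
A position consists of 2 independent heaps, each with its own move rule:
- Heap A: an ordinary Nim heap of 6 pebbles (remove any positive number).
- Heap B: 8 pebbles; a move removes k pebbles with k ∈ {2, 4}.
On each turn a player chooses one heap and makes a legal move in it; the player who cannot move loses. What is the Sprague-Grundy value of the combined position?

7

Heap A is a plain Nim heap of size 6, so its Grundy value is 6.
For heap B, compute g(0), g(1), … with moves {2, 4}:
k:     0  1  2  3  4  5  6  7  8
g(k):  0  0  1  1  2  2  0  0  1
So g(8) = 1.
The value of a disjunctive sum is the nim-sum of the parts.
Combined value = 6 ⊕ 1 = 7.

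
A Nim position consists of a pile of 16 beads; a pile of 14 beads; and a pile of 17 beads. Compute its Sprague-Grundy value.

Nim-sum: 16 ⊕ 14 ⊕ 17 = 15.

15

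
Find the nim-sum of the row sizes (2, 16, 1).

Compute the nim-sum pairwise:
2 XOR 16 = 18
18 XOR 1 = 19

19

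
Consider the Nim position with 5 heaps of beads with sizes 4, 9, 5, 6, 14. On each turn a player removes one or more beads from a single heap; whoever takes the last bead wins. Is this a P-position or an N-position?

P-position

Compute the nim-sum pairwise:
4 XOR 9 = 13
13 XOR 5 = 8
8 XOR 6 = 14
14 XOR 14 = 0
The nim-sum is 0, so this is a P-position: the player to move is in a losing position under optimal play.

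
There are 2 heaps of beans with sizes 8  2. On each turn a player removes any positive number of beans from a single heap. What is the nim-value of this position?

10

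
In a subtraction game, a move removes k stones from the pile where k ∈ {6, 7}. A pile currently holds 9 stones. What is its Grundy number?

1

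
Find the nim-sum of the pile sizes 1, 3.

2

Compute the nim-sum pairwise:
1 ^ 3 = 2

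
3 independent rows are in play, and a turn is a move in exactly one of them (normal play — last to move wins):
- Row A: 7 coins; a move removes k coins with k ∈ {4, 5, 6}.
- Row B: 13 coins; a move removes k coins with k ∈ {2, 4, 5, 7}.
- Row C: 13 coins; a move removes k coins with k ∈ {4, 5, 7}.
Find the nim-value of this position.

3

For row A, compute g(0), g(1), … with moves {4, 5, 6}:
k:     0  1  2  3  4  5  6  7
g(k):  0  0  0  0  1  1  1  1
So g(7) = 1.
Grundy values for row B (subtraction set {2, 4, 5, 7}):
k:     0  1  2  3  4  5  6  7  8  9 10 11 12 13
g(k):  0  0  1  1  2  2  3  3  4  0  0  1  1  2
So g(13) = 2.
For row C, compute g(0), g(1), … with moves {4, 5, 7}:
k:     0  1  2  3  4  5  6  7  8  9 10 11 12 13
g(k):  0  0  0  0  1  1  1  1  2  2  2  0  0  0
So g(13) = 0.
The value of a disjunctive sum is the nim-sum of the parts.
Combined value = 1 XOR 2 XOR 0 = 3.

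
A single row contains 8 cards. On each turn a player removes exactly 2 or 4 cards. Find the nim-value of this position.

Grundy values for subtraction set {2, 4}:
g(0) = mex{} = 0
g(1) = mex{} = 0
g(2) = mex{0} = 1
g(3) = mex{0} = 1
g(4) = mex{0,1} = 2
g(5) = mex{0,1} = 2
g(6) = mex{1,2} = 0
g(7) = mex{1,2} = 0
g(8) = mex{0,2} = 1
So g(8) = 1.

1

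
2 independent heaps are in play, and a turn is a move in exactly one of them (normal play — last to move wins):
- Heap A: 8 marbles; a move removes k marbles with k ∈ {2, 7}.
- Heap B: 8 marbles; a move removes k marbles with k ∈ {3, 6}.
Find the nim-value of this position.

Build the Grundy sequence for heap A with g(k) = mex{g(k−s) : s ∈ {2, 7}, s ≤ k}:
g(0) = mex{} = 0
g(1) = mex{} = 0
g(2) = mex{0} = 1
g(3) = mex{0} = 1
g(4) = mex{1} = 0
g(5) = mex{1} = 0
g(6) = mex{0} = 1
g(7) = mex{0} = 1
g(8) = mex{0,1} = 2
So g(8) = 2.
For heap B, compute g(0), g(1), … with moves {3, 6}:
k:     0  1  2  3  4  5  6  7  8
g(k):  0  0  0  1  1  1  2  2  2
So g(8) = 2.
By the Sprague-Grundy theorem, the Grundy value of a sum of independent games is the XOR of the component values.
Combined value = 2 XOR 2 = 0.

0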